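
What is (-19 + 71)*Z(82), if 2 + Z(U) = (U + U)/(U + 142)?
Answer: -923/14 ≈ -65.929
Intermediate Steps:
Z(U) = -2 + 2*U/(142 + U) (Z(U) = -2 + (U + U)/(U + 142) = -2 + (2*U)/(142 + U) = -2 + 2*U/(142 + U))
(-19 + 71)*Z(82) = (-19 + 71)*(-284/(142 + 82)) = 52*(-284/224) = 52*(-284*1/224) = 52*(-71/56) = -923/14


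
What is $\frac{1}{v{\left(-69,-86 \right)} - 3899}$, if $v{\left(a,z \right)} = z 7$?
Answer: $- \frac{1}{4501} \approx -0.00022217$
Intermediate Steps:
$v{\left(a,z \right)} = 7 z$
$\frac{1}{v{\left(-69,-86 \right)} - 3899} = \frac{1}{7 \left(-86\right) - 3899} = \frac{1}{-602 - 3899} = \frac{1}{-4501} = - \frac{1}{4501}$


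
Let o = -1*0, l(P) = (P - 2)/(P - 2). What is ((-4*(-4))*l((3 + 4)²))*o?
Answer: 0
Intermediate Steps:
l(P) = 1 (l(P) = (-2 + P)/(-2 + P) = 1)
o = 0
((-4*(-4))*l((3 + 4)²))*o = (-4*(-4)*1)*0 = (16*1)*0 = 16*0 = 0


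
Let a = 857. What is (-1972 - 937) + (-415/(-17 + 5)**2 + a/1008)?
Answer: -183395/63 ≈ -2911.0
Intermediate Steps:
(-1972 - 937) + (-415/(-17 + 5)**2 + a/1008) = (-1972 - 937) + (-415/(-17 + 5)**2 + 857/1008) = -2909 + (-415/((-12)**2) + 857*(1/1008)) = -2909 + (-415/144 + 857/1008) = -2909 - 128/63 = -183395/63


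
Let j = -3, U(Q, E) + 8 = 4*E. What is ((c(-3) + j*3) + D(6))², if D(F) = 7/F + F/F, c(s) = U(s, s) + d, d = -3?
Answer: 32041/36 ≈ 890.03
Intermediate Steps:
U(Q, E) = -8 + 4*E
c(s) = -11 + 4*s (c(s) = (-8 + 4*s) - 3 = -11 + 4*s)
D(F) = 1 + 7/F (D(F) = 7/F + 1 = 1 + 7/F)
((c(-3) + j*3) + D(6))² = (((-11 + 4*(-3)) - 3*3) + (7 + 6)/6)² = (((-11 - 12) - 9) + (⅙)*13)² = ((-23 - 9) + 13/6)² = (-32 + 13/6)² = (-179/6)² = 32041/36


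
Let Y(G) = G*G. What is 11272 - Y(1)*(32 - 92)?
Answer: 11332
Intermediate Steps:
Y(G) = G**2
11272 - Y(1)*(32 - 92) = 11272 - 1**2*(32 - 92) = 11272 - (-60) = 11272 - 1*(-60) = 11272 + 60 = 11332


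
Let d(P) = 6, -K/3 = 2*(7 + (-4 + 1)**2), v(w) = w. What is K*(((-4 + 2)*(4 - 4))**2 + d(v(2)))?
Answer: -576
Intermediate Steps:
K = -96 (K = -6*(7 + (-4 + 1)**2) = -6*(7 + (-3)**2) = -6*(7 + 9) = -6*16 = -3*32 = -96)
K*(((-4 + 2)*(4 - 4))**2 + d(v(2))) = -96*(((-4 + 2)*(4 - 4))**2 + 6) = -96*((-2*0)**2 + 6) = -96*(0**2 + 6) = -96*(0 + 6) = -96*6 = -576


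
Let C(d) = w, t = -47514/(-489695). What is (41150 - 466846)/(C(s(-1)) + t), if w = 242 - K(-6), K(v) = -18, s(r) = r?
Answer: -104230601360/63684107 ≈ -1636.7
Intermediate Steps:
t = 47514/489695 (t = -47514*(-1/489695) = 47514/489695 ≈ 0.097028)
w = 260 (w = 242 - 1*(-18) = 242 + 18 = 260)
C(d) = 260
(41150 - 466846)/(C(s(-1)) + t) = (41150 - 466846)/(260 + 47514/489695) = -425696/127368214/489695 = -425696*489695/127368214 = -104230601360/63684107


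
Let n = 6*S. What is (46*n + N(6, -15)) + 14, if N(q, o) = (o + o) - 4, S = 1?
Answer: 256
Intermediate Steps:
n = 6 (n = 6*1 = 6)
N(q, o) = -4 + 2*o (N(q, o) = 2*o - 4 = -4 + 2*o)
(46*n + N(6, -15)) + 14 = (46*6 + (-4 + 2*(-15))) + 14 = (276 + (-4 - 30)) + 14 = (276 - 34) + 14 = 242 + 14 = 256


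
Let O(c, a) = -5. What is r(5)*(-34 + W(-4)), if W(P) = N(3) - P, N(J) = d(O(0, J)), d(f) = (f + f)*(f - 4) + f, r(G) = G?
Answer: 275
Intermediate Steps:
d(f) = f + 2*f*(-4 + f) (d(f) = (2*f)*(-4 + f) + f = 2*f*(-4 + f) + f = f + 2*f*(-4 + f))
N(J) = 85 (N(J) = -5*(-7 + 2*(-5)) = -5*(-7 - 10) = -5*(-17) = 85)
W(P) = 85 - P
r(5)*(-34 + W(-4)) = 5*(-34 + (85 - 1*(-4))) = 5*(-34 + (85 + 4)) = 5*(-34 + 89) = 5*55 = 275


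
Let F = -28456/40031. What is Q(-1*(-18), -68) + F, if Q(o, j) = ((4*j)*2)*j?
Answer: 1480798296/40031 ≈ 36991.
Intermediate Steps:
Q(o, j) = 8*j² (Q(o, j) = (8*j)*j = 8*j²)
F = -28456/40031 (F = -28456*1/40031 = -28456/40031 ≈ -0.71085)
Q(-1*(-18), -68) + F = 8*(-68)² - 28456/40031 = 8*4624 - 28456/40031 = 36992 - 28456/40031 = 1480798296/40031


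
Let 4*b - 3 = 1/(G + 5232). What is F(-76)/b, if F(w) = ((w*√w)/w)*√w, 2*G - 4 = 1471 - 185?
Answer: -5877/58 ≈ -101.33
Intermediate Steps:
G = 645 (G = 2 + (1471 - 185)/2 = 2 + (½)*1286 = 2 + 643 = 645)
b = 4408/5877 (b = ¾ + 1/(4*(645 + 5232)) = ¾ + (¼)/5877 = ¾ + (¼)*(1/5877) = ¾ + 1/23508 = 4408/5877 ≈ 0.75004)
F(w) = w (F(w) = (w^(3/2)/w)*√w = √w*√w = w)
F(-76)/b = -76/4408/5877 = -76*5877/4408 = -5877/58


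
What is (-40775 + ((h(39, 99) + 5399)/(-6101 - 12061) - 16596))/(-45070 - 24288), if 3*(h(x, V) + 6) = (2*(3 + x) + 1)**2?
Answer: 1562969855/1889519994 ≈ 0.82718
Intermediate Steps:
h(x, V) = -6 + (7 + 2*x)**2/3 (h(x, V) = -6 + (2*(3 + x) + 1)**2/3 = -6 + ((6 + 2*x) + 1)**2/3 = -6 + (7 + 2*x)**2/3)
(-40775 + ((h(39, 99) + 5399)/(-6101 - 12061) - 16596))/(-45070 - 24288) = (-40775 + (((-6 + (7 + 2*39)**2/3) + 5399)/(-6101 - 12061) - 16596))/(-45070 - 24288) = (-40775 + (((-6 + (7 + 78)**2/3) + 5399)/(-18162) - 16596))/(-69358) = (-40775 + (((-6 + (1/3)*85**2) + 5399)*(-1/18162) - 16596))*(-1/69358) = (-40775 + (((-6 + (1/3)*7225) + 5399)*(-1/18162) - 16596))*(-1/69358) = (-40775 + (((-6 + 7225/3) + 5399)*(-1/18162) - 16596))*(-1/69358) = (-40775 + ((7207/3 + 5399)*(-1/18162) - 16596))*(-1/69358) = (-40775 + ((23404/3)*(-1/18162) - 16596))*(-1/69358) = (-40775 + (-11702/27243 - 16596))*(-1/69358) = (-40775 - 452136530/27243)*(-1/69358) = -1562969855/27243*(-1/69358) = 1562969855/1889519994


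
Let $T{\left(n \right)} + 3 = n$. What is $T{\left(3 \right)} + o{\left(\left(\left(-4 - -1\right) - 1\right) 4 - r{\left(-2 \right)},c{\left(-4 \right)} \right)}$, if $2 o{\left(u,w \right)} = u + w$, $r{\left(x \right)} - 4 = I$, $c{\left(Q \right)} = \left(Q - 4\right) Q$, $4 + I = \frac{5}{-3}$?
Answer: $\frac{53}{6} \approx 8.8333$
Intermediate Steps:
$I = - \frac{17}{3}$ ($I = -4 + \frac{5}{-3} = -4 + 5 \left(- \frac{1}{3}\right) = -4 - \frac{5}{3} = - \frac{17}{3} \approx -5.6667$)
$c{\left(Q \right)} = Q \left(-4 + Q\right)$ ($c{\left(Q \right)} = \left(-4 + Q\right) Q = Q \left(-4 + Q\right)$)
$r{\left(x \right)} = - \frac{5}{3}$ ($r{\left(x \right)} = 4 - \frac{17}{3} = - \frac{5}{3}$)
$T{\left(n \right)} = -3 + n$
$o{\left(u,w \right)} = \frac{u}{2} + \frac{w}{2}$ ($o{\left(u,w \right)} = \frac{u + w}{2} = \frac{u}{2} + \frac{w}{2}$)
$T{\left(3 \right)} + o{\left(\left(\left(-4 - -1\right) - 1\right) 4 - r{\left(-2 \right)},c{\left(-4 \right)} \right)} = \left(-3 + 3\right) + \left(\frac{\left(\left(-4 - -1\right) - 1\right) 4 - - \frac{5}{3}}{2} + \frac{\left(-4\right) \left(-4 - 4\right)}{2}\right) = 0 + \left(\frac{\left(\left(-4 + 1\right) - 1\right) 4 + \frac{5}{3}}{2} + \frac{\left(-4\right) \left(-8\right)}{2}\right) = 0 + \left(\frac{\left(-3 - 1\right) 4 + \frac{5}{3}}{2} + \frac{1}{2} \cdot 32\right) = 0 + \left(\frac{\left(-4\right) 4 + \frac{5}{3}}{2} + 16\right) = 0 + \left(\frac{-16 + \frac{5}{3}}{2} + 16\right) = 0 + \left(\frac{1}{2} \left(- \frac{43}{3}\right) + 16\right) = 0 + \left(- \frac{43}{6} + 16\right) = 0 + \frac{53}{6} = \frac{53}{6}$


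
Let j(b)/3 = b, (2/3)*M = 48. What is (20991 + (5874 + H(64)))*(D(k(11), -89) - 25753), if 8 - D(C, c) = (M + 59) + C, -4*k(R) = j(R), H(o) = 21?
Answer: -1390960653/2 ≈ -6.9548e+8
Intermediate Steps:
M = 72 (M = (3/2)*48 = 72)
j(b) = 3*b
k(R) = -3*R/4
D(C, c) = -123 - C (D(C, c) = 8 - ((72 + 59) + C) = 8 - (131 + C) = 8 + (-131 - C) = -123 - C)
(20991 + (5874 + H(64)))*(D(k(11), -89) - 25753) = (20991 + (5874 + 21))*((-123 - (-3)*11/4) - 25753) = (20991 + 5895)*((-123 - 1*(-33/4)) - 25753) = 26886*((-123 + 33/4) - 25753) = 26886*(-459/4 - 25753) = 26886*(-103471/4) = -1390960653/2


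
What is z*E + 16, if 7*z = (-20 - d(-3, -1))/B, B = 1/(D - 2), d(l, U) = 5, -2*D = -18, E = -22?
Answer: 566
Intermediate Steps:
D = 9 (D = -½*(-18) = 9)
B = ⅐ (B = 1/(9 - 2) = 1/7 = ⅐ ≈ 0.14286)
z = -25 (z = ((-20 - 1*5)/(⅐))/7 = ((-20 - 5)*7)/7 = (-25*7)/7 = (⅐)*(-175) = -25)
z*E + 16 = -25*(-22) + 16 = 550 + 16 = 566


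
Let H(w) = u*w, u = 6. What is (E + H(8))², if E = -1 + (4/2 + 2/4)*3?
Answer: 11881/4 ≈ 2970.3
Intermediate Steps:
E = 13/2 (E = -1 + (4*(½) + 2*(¼))*3 = -1 + (2 + ½)*3 = -1 + (5/2)*3 = -1 + 15/2 = 13/2 ≈ 6.5000)
H(w) = 6*w
(E + H(8))² = (13/2 + 6*8)² = (13/2 + 48)² = (109/2)² = 11881/4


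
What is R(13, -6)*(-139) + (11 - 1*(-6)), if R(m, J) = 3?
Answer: -400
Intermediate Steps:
R(13, -6)*(-139) + (11 - 1*(-6)) = 3*(-139) + (11 - 1*(-6)) = -417 + (11 + 6) = -417 + 17 = -400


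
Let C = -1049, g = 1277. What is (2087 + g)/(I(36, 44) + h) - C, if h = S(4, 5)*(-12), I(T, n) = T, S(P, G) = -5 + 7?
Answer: 3988/3 ≈ 1329.3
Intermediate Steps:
S(P, G) = 2
h = -24 (h = 2*(-12) = -24)
(2087 + g)/(I(36, 44) + h) - C = (2087 + 1277)/(36 - 24) - 1*(-1049) = 3364/12 + 1049 = 3364*(1/12) + 1049 = 841/3 + 1049 = 3988/3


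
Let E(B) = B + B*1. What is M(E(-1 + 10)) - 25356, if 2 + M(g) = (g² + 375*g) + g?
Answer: -18266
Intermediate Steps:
E(B) = 2*B (E(B) = B + B = 2*B)
M(g) = -2 + g² + 376*g (M(g) = -2 + ((g² + 375*g) + g) = -2 + (g² + 376*g) = -2 + g² + 376*g)
M(E(-1 + 10)) - 25356 = (-2 + (2*(-1 + 10))² + 376*(2*(-1 + 10))) - 25356 = (-2 + (2*9)² + 376*(2*9)) - 25356 = (-2 + 18² + 376*18) - 25356 = (-2 + 324 + 6768) - 25356 = 7090 - 25356 = -18266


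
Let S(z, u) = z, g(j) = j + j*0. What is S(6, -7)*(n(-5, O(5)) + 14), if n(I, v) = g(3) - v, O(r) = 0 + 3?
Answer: 84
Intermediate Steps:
O(r) = 3
g(j) = j (g(j) = j + 0 = j)
n(I, v) = 3 - v
S(6, -7)*(n(-5, O(5)) + 14) = 6*((3 - 1*3) + 14) = 6*((3 - 3) + 14) = 6*(0 + 14) = 6*14 = 84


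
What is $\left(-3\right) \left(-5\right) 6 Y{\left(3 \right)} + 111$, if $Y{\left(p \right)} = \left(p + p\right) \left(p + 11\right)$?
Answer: $7671$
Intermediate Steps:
$Y{\left(p \right)} = 2 p \left(11 + p\right)$
$\left(-3\right) \left(-5\right) 6 Y{\left(3 \right)} + 111 = \left(-3\right) \left(-5\right) 6 \cdot 2 \cdot 3 \left(11 + 3\right) + 111 = 15 \cdot 6 \cdot 2 \cdot 3 \cdot 14 + 111 = 90 \cdot 84 + 111 = 7560 + 111 = 7671$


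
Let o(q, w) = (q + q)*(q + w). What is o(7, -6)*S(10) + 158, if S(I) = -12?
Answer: -10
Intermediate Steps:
o(q, w) = 2*q*(q + w) (o(q, w) = (2*q)*(q + w) = 2*q*(q + w))
o(7, -6)*S(10) + 158 = (2*7*(7 - 6))*(-12) + 158 = (2*7*1)*(-12) + 158 = 14*(-12) + 158 = -168 + 158 = -10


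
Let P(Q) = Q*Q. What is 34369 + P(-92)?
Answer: 42833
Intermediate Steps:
P(Q) = Q**2
34369 + P(-92) = 34369 + (-92)**2 = 34369 + 8464 = 42833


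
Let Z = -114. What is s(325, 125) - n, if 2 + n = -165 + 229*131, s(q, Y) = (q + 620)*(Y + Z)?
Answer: -19437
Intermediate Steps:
s(q, Y) = (-114 + Y)*(620 + q) (s(q, Y) = (q + 620)*(Y - 114) = (620 + q)*(-114 + Y) = (-114 + Y)*(620 + q))
n = 29832 (n = -2 + (-165 + 229*131) = -2 + (-165 + 29999) = -2 + 29834 = 29832)
s(325, 125) - n = (-70680 - 114*325 + 620*125 + 125*325) - 1*29832 = (-70680 - 37050 + 77500 + 40625) - 29832 = 10395 - 29832 = -19437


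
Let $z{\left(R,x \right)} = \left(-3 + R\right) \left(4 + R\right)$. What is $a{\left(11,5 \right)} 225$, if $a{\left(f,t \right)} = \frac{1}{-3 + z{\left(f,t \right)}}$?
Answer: $\frac{25}{13} \approx 1.9231$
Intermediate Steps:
$a{\left(f,t \right)} = \frac{1}{-15 + f + f^{2}}$ ($a{\left(f,t \right)} = \frac{1}{-3 + \left(-12 + f + f^{2}\right)} = \frac{1}{-15 + f + f^{2}}$)
$a{\left(11,5 \right)} 225 = \frac{1}{-15 + 11 + 11^{2}} \cdot 225 = \frac{1}{-15 + 11 + 121} \cdot 225 = \frac{1}{117} \cdot 225 = \frac{25}{13}$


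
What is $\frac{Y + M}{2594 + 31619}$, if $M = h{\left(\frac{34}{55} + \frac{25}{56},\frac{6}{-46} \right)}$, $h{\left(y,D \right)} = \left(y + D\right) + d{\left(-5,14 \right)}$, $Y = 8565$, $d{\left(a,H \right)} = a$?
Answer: $\frac{606456577}{2423648920} \approx 0.25022$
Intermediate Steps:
$h{\left(y,D \right)} = -5 + D + y$ ($h{\left(y,D \right)} = \left(y + D\right) - 5 = \left(D + y\right) - 5 = -5 + D + y$)
$M = - \frac{288023}{70840}$ ($M = -5 + \frac{6}{-46} + \left(\frac{34}{55} + \frac{25}{56}\right) = -5 + 6 \left(- \frac{1}{46}\right) + \left(34 \cdot \frac{1}{55} + 25 \cdot \frac{1}{56}\right) = -5 - \frac{3}{23} + \left(\frac{34}{55} + \frac{25}{56}\right) = -5 - \frac{3}{23} + \frac{3279}{3080} = - \frac{288023}{70840} \approx -4.0658$)
$\frac{Y + M}{2594 + 31619} = \frac{8565 - \frac{288023}{70840}}{2594 + 31619} = \frac{606456577}{70840 \cdot 34213} = \frac{606456577}{70840} \cdot \frac{1}{34213} = \frac{606456577}{2423648920}$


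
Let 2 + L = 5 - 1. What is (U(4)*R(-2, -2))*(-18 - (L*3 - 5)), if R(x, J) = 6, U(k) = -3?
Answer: 342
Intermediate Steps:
L = 2 (L = -2 + (5 - 1) = -2 + 4 = 2)
(U(4)*R(-2, -2))*(-18 - (L*3 - 5)) = (-3*6)*(-18 - (2*3 - 5)) = -18*(-18 - (6 - 5)) = -18*(-18 - 1*1) = -18*(-18 - 1) = -18*(-19) = 342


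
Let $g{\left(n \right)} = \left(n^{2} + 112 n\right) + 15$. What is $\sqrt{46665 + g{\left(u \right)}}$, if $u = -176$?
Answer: $2 \sqrt{14486} \approx 240.72$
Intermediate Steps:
$g{\left(n \right)} = 15 + n^{2} + 112 n$
$\sqrt{46665 + g{\left(u \right)}} = \sqrt{46665 + \left(15 + \left(-176\right)^{2} + 112 \left(-176\right)\right)} = \sqrt{46665 + \left(15 + 30976 - 19712\right)} = \sqrt{46665 + 11279} = \sqrt{57944} = 2 \sqrt{14486}$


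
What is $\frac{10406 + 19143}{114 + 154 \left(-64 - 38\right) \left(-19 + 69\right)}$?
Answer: $- \frac{29549}{785286} \approx -0.037628$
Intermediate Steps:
$\frac{10406 + 19143}{114 + 154 \left(-64 - 38\right) \left(-19 + 69\right)} = \frac{29549}{114 + 154 \left(\left(-102\right) 50\right)} = \frac{29549}{114 + 154 \left(-5100\right)} = \frac{29549}{114 - 785400} = \frac{29549}{-785286} = 29549 \left(- \frac{1}{785286}\right) = - \frac{29549}{785286}$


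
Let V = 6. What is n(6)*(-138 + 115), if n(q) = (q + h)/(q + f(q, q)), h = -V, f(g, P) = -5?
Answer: 0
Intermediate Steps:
h = -6 (h = -1*6 = -6)
n(q) = (-6 + q)/(-5 + q) (n(q) = (q - 6)/(q - 5) = (-6 + q)/(-5 + q))
n(6)*(-138 + 115) = ((-6 + 6)/(-5 + 6))*(-138 + 115) = (0/1)*(-23) = (1*0)*(-23) = 0*(-23) = 0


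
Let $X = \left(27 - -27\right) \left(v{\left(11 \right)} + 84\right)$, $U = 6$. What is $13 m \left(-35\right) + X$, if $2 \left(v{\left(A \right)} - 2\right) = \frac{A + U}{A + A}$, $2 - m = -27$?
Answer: $- \frac{187663}{22} \approx -8530.1$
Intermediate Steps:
$m = 29$ ($m = 2 - -27 = 2 + 27 = 29$)
$v{\left(A \right)} = 2 + \frac{6 + A}{4 A}$ ($v{\left(A \right)} = 2 + \frac{\left(A + 6\right) \frac{1}{A + A}}{2} = 2 + \frac{\left(6 + A\right) \frac{1}{2 A}}{2} = 2 + \frac{\frac{1}{2} \frac{1}{A} \left(6 + A\right)}{2} = 2 + \frac{6 + A}{4 A}$)
$X = \frac{102627}{22}$ ($X = \left(27 - -27\right) \left(\frac{3 \left(2 + 3 \cdot 11\right)}{4 \cdot 11} + 84\right) = \left(27 + 27\right) \left(\frac{3}{4} \cdot \frac{1}{11} \left(2 + 33\right) + 84\right) = 54 \left(\frac{3}{4} \cdot \frac{1}{11} \cdot 35 + 84\right) = 54 \left(\frac{105}{44} + 84\right) = 54 \cdot \frac{3801}{44} = \frac{102627}{22} \approx 4664.9$)
$13 m \left(-35\right) + X = 13 \cdot 29 \left(-35\right) + \frac{102627}{22} = 377 \left(-35\right) + \frac{102627}{22} = -13195 + \frac{102627}{22} = - \frac{187663}{22}$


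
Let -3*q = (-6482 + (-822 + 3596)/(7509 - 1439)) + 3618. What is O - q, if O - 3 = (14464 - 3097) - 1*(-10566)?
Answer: 63678809/3035 ≈ 20982.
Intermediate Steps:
q = 2896951/3035 (q = -((-6482 + (-822 + 3596)/(7509 - 1439)) + 3618)/3 = -((-6482 + 2774/6070) + 3618)/3 = -((-6482 + 2774*(1/6070)) + 3618)/3 = -((-6482 + 1387/3035) + 3618)/3 = -(-19671483/3035 + 3618)/3 = -1/3*(-8690853/3035) = 2896951/3035 ≈ 954.51)
O = 21936 (O = 3 + ((14464 - 3097) - 1*(-10566)) = 3 + (11367 + 10566) = 3 + 21933 = 21936)
O - q = 21936 - 1*2896951/3035 = 21936 - 2896951/3035 = 63678809/3035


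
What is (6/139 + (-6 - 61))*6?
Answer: -55842/139 ≈ -401.74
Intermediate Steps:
(6/139 + (-6 - 61))*6 = (6*(1/139) - 67)*6 = (6/139 - 67)*6 = -9307/139*6 = -55842/139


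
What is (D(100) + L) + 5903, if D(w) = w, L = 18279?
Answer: 24282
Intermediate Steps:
(D(100) + L) + 5903 = (100 + 18279) + 5903 = 18379 + 5903 = 24282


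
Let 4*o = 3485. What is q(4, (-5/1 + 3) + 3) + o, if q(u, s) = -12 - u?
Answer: 3421/4 ≈ 855.25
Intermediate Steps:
o = 3485/4 (o = (¼)*3485 = 3485/4 ≈ 871.25)
q(4, (-5/1 + 3) + 3) + o = (-12 - 1*4) + 3485/4 = (-12 - 4) + 3485/4 = -16 + 3485/4 = 3421/4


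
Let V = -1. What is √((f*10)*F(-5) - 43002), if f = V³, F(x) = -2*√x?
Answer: √(-43002 + 20*I*√5) ≈ 0.108 + 207.37*I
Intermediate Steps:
f = -1 (f = (-1)³ = -1)
√((f*10)*F(-5) - 43002) = √((-1*10)*(-2*I*√5) - 43002) = √(-(-20)*I*√5 - 43002) = √(20*I*√5 - 43002) = √(-43002 + 20*I*√5)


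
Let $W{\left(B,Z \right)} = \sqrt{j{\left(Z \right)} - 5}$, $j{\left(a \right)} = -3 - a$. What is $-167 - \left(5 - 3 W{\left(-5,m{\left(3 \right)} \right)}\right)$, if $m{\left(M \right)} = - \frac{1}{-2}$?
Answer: $-172 + \frac{3 i \sqrt{34}}{2} \approx -172.0 + 8.7464 i$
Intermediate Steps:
$m{\left(M \right)} = \frac{1}{2}$ ($m{\left(M \right)} = \left(-1\right) \left(- \frac{1}{2}\right) = \frac{1}{2}$)
$W{\left(B,Z \right)} = \sqrt{-8 - Z}$ ($W{\left(B,Z \right)} = \sqrt{\left(-3 - Z\right) - 5} = \sqrt{-8 - Z}$)
$-167 - \left(5 - 3 W{\left(-5,m{\left(3 \right)} \right)}\right) = -167 - \left(5 - 3 \sqrt{-8 - \frac{1}{2}}\right) = -167 - \left(5 - 3 \sqrt{- \frac{17}{2}}\right) = -167 - \left(5 - 3 \frac{i \sqrt{34}}{2}\right) = -167 - \left(5 - \frac{3 i \sqrt{34}}{2}\right) = -172 + \frac{3 i \sqrt{34}}{2}$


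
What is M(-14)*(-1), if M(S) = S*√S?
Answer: 14*I*√14 ≈ 52.383*I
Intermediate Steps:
M(S) = S^(3/2)
M(-14)*(-1) = (-14)^(3/2)*(-1) = -14*I*√14*(-1) = 14*I*√14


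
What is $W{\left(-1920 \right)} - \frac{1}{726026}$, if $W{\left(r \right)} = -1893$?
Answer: $- \frac{1374367219}{726026} \approx -1893.0$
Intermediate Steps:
$W{\left(-1920 \right)} - \frac{1}{726026} = -1893 - \frac{1}{726026} = - \frac{1374367219}{726026}$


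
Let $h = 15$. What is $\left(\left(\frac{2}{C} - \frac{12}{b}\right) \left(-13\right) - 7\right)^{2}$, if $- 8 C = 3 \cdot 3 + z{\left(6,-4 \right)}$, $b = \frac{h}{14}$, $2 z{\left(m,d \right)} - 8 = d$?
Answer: $\frac{75047569}{3025} \approx 24809.0$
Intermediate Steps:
$z{\left(m,d \right)} = 4 + \frac{d}{2}$
$b = \frac{15}{14} \approx 1.0714$
$C = - \frac{11}{8}$ ($C = - \frac{3 \cdot 3 + \left(4 + \frac{1}{2} \left(-4\right)\right)}{8} = - \frac{9 + \left(4 - 2\right)}{8} = - \frac{9 + 2}{8} = \left(- \frac{1}{8}\right) 11 = - \frac{11}{8} \approx -1.375$)
$\left(\left(\frac{2}{C} - \frac{12}{b}\right) \left(-13\right) - 7\right)^{2} = \left(\left(\frac{2}{- \frac{11}{8}} - \frac{12}{\frac{15}{14}}\right) \left(-13\right) - 7\right)^{2} = \left(\left(2 \left(- \frac{8}{11}\right) - \frac{56}{5}\right) \left(-13\right) - 7\right)^{2} = \left(\left(- \frac{16}{11} - \frac{56}{5}\right) \left(-13\right) - 7\right)^{2} = \left(\left(- \frac{696}{55}\right) \left(-13\right) - 7\right)^{2} = \left(\frac{9048}{55} - 7\right)^{2} = \left(\frac{8663}{55}\right)^{2} = \frac{75047569}{3025}$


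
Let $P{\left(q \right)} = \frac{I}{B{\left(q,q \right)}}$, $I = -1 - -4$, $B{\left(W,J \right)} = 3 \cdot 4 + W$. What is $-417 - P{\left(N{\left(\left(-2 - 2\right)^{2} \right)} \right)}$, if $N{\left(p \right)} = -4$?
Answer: $- \frac{3339}{8} \approx -417.38$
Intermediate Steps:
$B{\left(W,J \right)} = 12 + W$
$I = 3$ ($I = -1 + 4 = 3$)
$P{\left(q \right)} = \frac{3}{12 + q}$
$-417 - P{\left(N{\left(\left(-2 - 2\right)^{2} \right)} \right)} = -417 - \frac{3}{12 - 4} = -417 - \frac{3}{8} = - \frac{3339}{8}$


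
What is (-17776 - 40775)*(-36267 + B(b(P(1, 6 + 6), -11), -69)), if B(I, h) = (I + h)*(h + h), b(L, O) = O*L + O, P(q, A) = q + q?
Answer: 1299305241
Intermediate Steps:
P(q, A) = 2*q
b(L, O) = O + L*O (b(L, O) = L*O + O = O + L*O)
B(I, h) = 2*h*(I + h) (B(I, h) = (I + h)*(2*h) = 2*h*(I + h))
(-17776 - 40775)*(-36267 + B(b(P(1, 6 + 6), -11), -69)) = (-17776 - 40775)*(-36267 + 2*(-69)*(-11*(1 + 2*1) - 69)) = -58551*(-36267 + 2*(-69)*(-11*(1 + 2) - 69)) = -58551*(-36267 + 2*(-69)*(-11*3 - 69)) = -58551*(-36267 + 2*(-69)*(-33 - 69)) = -58551*(-36267 + 2*(-69)*(-102)) = -58551*(-36267 + 14076) = -58551*(-22191) = 1299305241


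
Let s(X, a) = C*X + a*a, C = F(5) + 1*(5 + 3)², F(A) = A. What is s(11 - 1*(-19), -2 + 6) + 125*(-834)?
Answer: -102164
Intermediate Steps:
C = 69 (C = 5 + 1*(5 + 3)² = 5 + 1*8² = 5 + 1*64 = 5 + 64 = 69)
s(X, a) = a² + 69*X (s(X, a) = 69*X + a*a = 69*X + a² = a² + 69*X)
s(11 - 1*(-19), -2 + 6) + 125*(-834) = ((-2 + 6)² + 69*(11 - 1*(-19))) + 125*(-834) = (4² + 69*(11 + 19)) - 104250 = (16 + 69*30) - 104250 = (16 + 2070) - 104250 = 2086 - 104250 = -102164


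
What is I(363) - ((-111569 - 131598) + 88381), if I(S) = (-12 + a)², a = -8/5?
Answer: 3874274/25 ≈ 1.5497e+5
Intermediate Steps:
a = -8/5 (a = -8*⅕ = -8/5 ≈ -1.6000)
I(S) = 4624/25 (I(S) = (-12 - 8/5)² = (-68/5)² = 4624/25)
I(363) - ((-111569 - 131598) + 88381) = 4624/25 - ((-111569 - 131598) + 88381) = 4624/25 - (-243167 + 88381) = 4624/25 - 1*(-154786) = 4624/25 + 154786 = 3874274/25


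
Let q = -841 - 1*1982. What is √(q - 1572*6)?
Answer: I*√12255 ≈ 110.7*I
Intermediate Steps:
q = -2823 (q = -841 - 1982 = -2823)
√(q - 1572*6) = √(-2823 - 1572*6) = √(-2823 - 9432) = √(-12255) = I*√12255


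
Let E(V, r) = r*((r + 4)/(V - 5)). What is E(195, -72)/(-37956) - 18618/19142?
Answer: -2799167349/2875941935 ≈ -0.97330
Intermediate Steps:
E(V, r) = r*(4 + r)/(-5 + V) (E(V, r) = r*((4 + r)/(-5 + V)) = r*(4 + r)/(-5 + V))
E(195, -72)/(-37956) - 18618/19142 = -72*(4 - 72)/(-5 + 195)/(-37956) - 18618/19142 = -72*(-68)/190*(-1/37956) - 18618*1/19142 = -72*1/190*(-68)*(-1/37956) - 9309/9571 = (2448/95)*(-1/37956) - 9309/9571 = -204/300485 - 9309/9571 = -2799167349/2875941935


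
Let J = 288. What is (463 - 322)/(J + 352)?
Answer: 141/640 ≈ 0.22031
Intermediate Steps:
(463 - 322)/(J + 352) = (463 - 322)/(288 + 352) = 141/640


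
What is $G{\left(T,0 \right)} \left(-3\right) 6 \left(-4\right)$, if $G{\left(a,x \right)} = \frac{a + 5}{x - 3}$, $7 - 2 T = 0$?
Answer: $-204$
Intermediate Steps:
$T = \frac{7}{2}$ ($T = \frac{7}{2} - 0 = \frac{7}{2} + 0 = \frac{7}{2} \approx 3.5$)
$G{\left(a,x \right)} = \frac{5 + a}{-3 + x}$
$G{\left(T,0 \right)} \left(-3\right) 6 \left(-4\right) = \frac{5 + \frac{7}{2}}{-3 + 0} \left(-3\right) 6 \left(-4\right) = \frac{1}{-3} \cdot \frac{17}{2} \left(\left(-18\right) \left(-4\right)\right) = \left(- \frac{1}{3}\right) \frac{17}{2} \cdot 72 = \left(- \frac{17}{6}\right) 72 = -204$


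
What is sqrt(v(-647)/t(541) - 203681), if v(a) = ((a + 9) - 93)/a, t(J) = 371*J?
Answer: I*sqrt(3434799802953229631382)/129860017 ≈ 451.31*I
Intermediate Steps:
v(a) = (-84 + a)/a (v(a) = ((9 + a) - 93)/a = (-84 + a)/a)
sqrt(v(-647)/t(541) - 203681) = sqrt(((-84 - 647)/(-647))/((371*541)) - 203681) = sqrt(-1/647*(-731)/200711 - 203681) = sqrt((731/647)*(1/200711) - 203681) = sqrt(731/129860017 - 203681) = sqrt(-26450018121846/129860017) = I*sqrt(3434799802953229631382)/129860017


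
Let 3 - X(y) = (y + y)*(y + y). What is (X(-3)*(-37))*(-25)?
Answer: -30525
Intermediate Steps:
X(y) = 3 - 4*y**2 (X(y) = 3 - (y + y)*(y + y) = 3 - 2*y*2*y = 3 - 4*y**2)
(X(-3)*(-37))*(-25) = ((3 - 4*(-3)**2)*(-37))*(-25) = ((3 - 4*9)*(-37))*(-25) = ((3 - 36)*(-37))*(-25) = -33*(-37)*(-25) = 1221*(-25) = -30525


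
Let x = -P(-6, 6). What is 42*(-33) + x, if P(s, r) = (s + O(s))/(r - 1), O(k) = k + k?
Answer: -6912/5 ≈ -1382.4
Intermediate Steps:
O(k) = 2*k
P(s, r) = 3*s/(-1 + r) (P(s, r) = (s + 2*s)/(r - 1) = (3*s)/(-1 + r) = 3*s/(-1 + r))
x = 18/5 (x = -3*(-6)/(-1 + 6) = -3*(-6)/5 = -1*(-18/5) = 18/5 ≈ 3.6000)
42*(-33) + x = 42*(-33) + 18/5 = -1386 + 18/5 = -6912/5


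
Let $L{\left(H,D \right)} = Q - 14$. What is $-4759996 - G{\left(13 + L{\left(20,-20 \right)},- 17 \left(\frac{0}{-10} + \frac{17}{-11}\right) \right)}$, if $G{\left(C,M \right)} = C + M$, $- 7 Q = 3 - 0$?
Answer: $- \frac{366521605}{77} \approx -4.76 \cdot 10^{6}$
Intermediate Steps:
$Q = - \frac{3}{7}$ ($Q = - \frac{3 - 0}{7} = - \frac{3 + 0}{7} = \left(- \frac{1}{7}\right) 3 = - \frac{3}{7} \approx -0.42857$)
$L{\left(H,D \right)} = - \frac{101}{7}$ ($L{\left(H,D \right)} = - \frac{3}{7} - 14 = - \frac{101}{7}$)
$-4759996 - G{\left(13 + L{\left(20,-20 \right)},- 17 \left(\frac{0}{-10} + \frac{17}{-11}\right) \right)} = -4759996 - \left(\left(13 - \frac{101}{7}\right) - 17 \left(\frac{0}{-10} + \frac{17}{-11}\right)\right) = -4759996 - \left(- \frac{10}{7} - 17 \left(0 \left(- \frac{1}{10}\right) + 17 \left(- \frac{1}{11}\right)\right)\right) = -4759996 - \left(- \frac{10}{7} - 17 \left(0 - \frac{17}{11}\right)\right) = -4759996 - \left(- \frac{10}{7} - - \frac{289}{11}\right) = -4759996 - \left(- \frac{10}{7} + \frac{289}{11}\right) = -4759996 - \frac{1913}{77} = - \frac{366521605}{77}$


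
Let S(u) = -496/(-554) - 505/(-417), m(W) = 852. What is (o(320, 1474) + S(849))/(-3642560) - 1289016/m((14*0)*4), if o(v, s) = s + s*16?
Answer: -45196163924246153/29873140875840 ≈ -1512.9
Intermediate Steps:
o(v, s) = 17*s (o(v, s) = s + 16*s = 17*s)
S(u) = 243301/115509 (S(u) = -496*(-1/554) - 505*(-1/417) = 248/277 + 505/417 = 243301/115509)
(o(320, 1474) + S(849))/(-3642560) - 1289016/m((14*0)*4) = (17*1474 + 243301/115509)/(-3642560) - 1289016/852 = (25058 + 243301/115509)*(-1/3642560) - 1289016*1/852 = (2894667823/115509)*(-1/3642560) - 107418/71 = -2894667823/420748463040 - 107418/71 = -45196163924246153/29873140875840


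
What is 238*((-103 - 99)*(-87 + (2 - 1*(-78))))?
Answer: 336532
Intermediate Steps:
238*((-103 - 99)*(-87 + (2 - 1*(-78)))) = 238*(-202*(-87 + (2 + 78))) = 238*(-202*(-87 + 80)) = 238*(-202*(-7)) = 238*1414 = 336532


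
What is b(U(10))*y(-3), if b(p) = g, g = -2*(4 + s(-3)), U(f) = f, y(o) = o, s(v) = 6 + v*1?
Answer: 42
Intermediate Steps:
s(v) = 6 + v
g = -14 (g = -2*(4 + (6 - 3)) = -2*(4 + 3) = -2*7 = -14)
b(p) = -14
b(U(10))*y(-3) = -14*(-3) = 42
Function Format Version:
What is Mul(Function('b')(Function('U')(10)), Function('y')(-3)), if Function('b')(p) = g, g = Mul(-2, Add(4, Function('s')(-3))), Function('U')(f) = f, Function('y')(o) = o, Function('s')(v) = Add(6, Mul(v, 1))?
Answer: 42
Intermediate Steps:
Function('s')(v) = Add(6, v)
g = -14 (g = Mul(-2, Add(4, Add(6, -3))) = Mul(-2, Add(4, 3)) = Mul(-2, 7) = -14)
Function('b')(p) = -14
Mul(Function('b')(Function('U')(10)), Function('y')(-3)) = Mul(-14, -3) = 42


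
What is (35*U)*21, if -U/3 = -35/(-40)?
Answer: -15435/8 ≈ -1929.4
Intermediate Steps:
U = -21/8 (U = -(-105)/(-40) = -(-105)*(-1)/40 = -3*7/8 = -21/8 ≈ -2.6250)
(35*U)*21 = (35*(-21/8))*21 = -735/8*21 = -15435/8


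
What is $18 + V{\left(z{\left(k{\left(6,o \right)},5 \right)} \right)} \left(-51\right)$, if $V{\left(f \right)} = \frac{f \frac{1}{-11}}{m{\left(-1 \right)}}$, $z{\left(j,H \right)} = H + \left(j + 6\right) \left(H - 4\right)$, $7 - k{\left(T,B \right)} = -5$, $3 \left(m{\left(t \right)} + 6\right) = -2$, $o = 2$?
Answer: $\frac{441}{220} \approx 2.0045$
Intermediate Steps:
$m{\left(t \right)} = - \frac{20}{3}$ ($m{\left(t \right)} = -6 + \frac{1}{3} \left(-2\right) = -6 - \frac{2}{3} = - \frac{20}{3}$)
$k{\left(T,B \right)} = 12$ ($k{\left(T,B \right)} = 7 - -5 = 7 + 5 = 12$)
$z{\left(j,H \right)} = H + \left(-4 + H\right) \left(6 + j\right)$ ($z{\left(j,H \right)} = H + \left(6 + j\right) \left(-4 + H\right) = H + \left(-4 + H\right) \left(6 + j\right)$)
$V{\left(f \right)} = \frac{3 f}{220}$ ($V{\left(f \right)} = \frac{f \frac{1}{-11}}{- \frac{20}{3}} = f \left(- \frac{1}{11}\right) \left(- \frac{3}{20}\right) = - \frac{f}{11} \left(- \frac{3}{20}\right) = \frac{3 f}{220}$)
$18 + V{\left(z{\left(k{\left(6,o \right)},5 \right)} \right)} \left(-51\right) = 18 + \frac{3 \left(-24 - 48 + 7 \cdot 5 + 5 \cdot 12\right)}{220} \left(-51\right) = 18 + \frac{3 \left(-24 - 48 + 35 + 60\right)}{220} \left(-51\right) = 18 + \frac{3}{220} \cdot 23 \left(-51\right) = 18 + \frac{69}{220} \left(-51\right) = 18 - \frac{3519}{220} = \frac{441}{220}$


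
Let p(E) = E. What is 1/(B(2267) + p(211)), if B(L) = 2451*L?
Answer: 1/5556628 ≈ 1.7997e-7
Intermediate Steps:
1/(B(2267) + p(211)) = 1/(2451*2267 + 211) = 1/(5556417 + 211) = 1/5556628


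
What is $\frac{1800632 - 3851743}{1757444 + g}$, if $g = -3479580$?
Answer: $\frac{2051111}{1722136} \approx 1.191$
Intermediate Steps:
$\frac{1800632 - 3851743}{1757444 + g} = \frac{1800632 - 3851743}{1757444 - 3479580} = - \frac{2051111}{-1722136} = \left(-2051111\right) \left(- \frac{1}{1722136}\right) = \frac{2051111}{1722136}$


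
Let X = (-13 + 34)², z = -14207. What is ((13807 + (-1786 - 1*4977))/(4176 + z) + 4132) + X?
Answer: 45864719/10031 ≈ 4572.3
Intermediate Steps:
X = 441 (X = 21² = 441)
((13807 + (-1786 - 1*4977))/(4176 + z) + 4132) + X = ((13807 + (-1786 - 1*4977))/(4176 - 14207) + 4132) + 441 = ((13807 + (-1786 - 4977))/(-10031) + 4132) + 441 = ((13807 - 6763)*(-1/10031) + 4132) + 441 = (7044*(-1/10031) + 4132) + 441 = (-7044/10031 + 4132) + 441 = 41441048/10031 + 441 = 45864719/10031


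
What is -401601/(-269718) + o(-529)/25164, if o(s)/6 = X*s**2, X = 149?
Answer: 937327448788/94266441 ≈ 9943.4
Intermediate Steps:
o(s) = 894*s**2 (o(s) = 6*(149*s**2) = 894*s**2)
-401601/(-269718) + o(-529)/25164 = -401601/(-269718) + (894*(-529)**2)/25164 = -401601*(-1/269718) + (894*279841)*(1/25164) = 133867/89906 + 250177854*(1/25164) = 133867/89906 + 41696309/4194 = 937327448788/94266441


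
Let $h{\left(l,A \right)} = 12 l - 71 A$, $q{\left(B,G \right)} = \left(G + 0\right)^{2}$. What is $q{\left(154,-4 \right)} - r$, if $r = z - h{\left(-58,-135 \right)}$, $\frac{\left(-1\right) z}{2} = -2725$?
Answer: $3455$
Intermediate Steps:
$q{\left(B,G \right)} = G^{2}$
$z = 5450$ ($z = \left(-2\right) \left(-2725\right) = 5450$)
$h{\left(l,A \right)} = - 71 A + 12 l$
$r = -3439$ ($r = 5450 - \left(\left(-71\right) \left(-135\right) + 12 \left(-58\right)\right) = 5450 - \left(9585 - 696\right) = 5450 - 8889 = -3439$)
$q{\left(154,-4 \right)} - r = \left(-4\right)^{2} - -3439 = 16 + 3439 = 3455$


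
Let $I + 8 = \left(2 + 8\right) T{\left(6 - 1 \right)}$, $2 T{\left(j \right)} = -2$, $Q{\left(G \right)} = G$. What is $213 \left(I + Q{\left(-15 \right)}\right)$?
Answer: $-7029$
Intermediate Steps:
$T{\left(j \right)} = -1$ ($T{\left(j \right)} = \frac{1}{2} \left(-2\right) = -1$)
$I = -18$ ($I = -8 + \left(2 + 8\right) \left(-1\right) = -8 + 10 \left(-1\right) = -8 - 10 = -18$)
$213 \left(I + Q{\left(-15 \right)}\right) = 213 \left(-18 - 15\right) = 213 \left(-33\right) = -7029$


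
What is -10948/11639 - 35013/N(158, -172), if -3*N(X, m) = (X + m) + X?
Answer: 135663601/186224 ≈ 728.50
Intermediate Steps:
N(X, m) = -2*X/3 - m/3 (N(X, m) = -((X + m) + X)/3 = -(m + 2*X)/3 = -2*X/3 - m/3)
-10948/11639 - 35013/N(158, -172) = -10948/11639 - 35013/(-2/3*158 - 1/3*(-172)) = -10948*1/11639 - 35013/(-316/3 + 172/3) = -10948/11639 - 35013/(-48) = -10948/11639 - 35013*(-1/48) = -10948/11639 + 11671/16 = 135663601/186224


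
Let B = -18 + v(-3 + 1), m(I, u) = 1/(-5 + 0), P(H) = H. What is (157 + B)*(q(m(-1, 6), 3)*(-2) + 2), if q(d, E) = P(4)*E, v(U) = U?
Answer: -3014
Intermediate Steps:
m(I, u) = -1/5 (m(I, u) = 1/(-5) = -1/5)
q(d, E) = 4*E
B = -20 (B = -18 + (-3 + 1) = -18 - 2 = -20)
(157 + B)*(q(m(-1, 6), 3)*(-2) + 2) = (157 - 20)*((4*3)*(-2) + 2) = 137*(12*(-2) + 2) = 137*(-24 + 2) = 137*(-22) = -3014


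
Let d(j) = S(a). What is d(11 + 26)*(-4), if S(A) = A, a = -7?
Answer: 28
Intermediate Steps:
d(j) = -7
d(11 + 26)*(-4) = -7*(-4) = 28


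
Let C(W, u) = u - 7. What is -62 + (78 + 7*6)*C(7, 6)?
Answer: -182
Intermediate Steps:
C(W, u) = -7 + u
-62 + (78 + 7*6)*C(7, 6) = -62 + (78 + 7*6)*(-7 + 6) = -62 + (78 + 42)*(-1) = -62 + 120*(-1) = -62 - 120 = -182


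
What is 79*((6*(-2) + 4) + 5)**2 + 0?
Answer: 711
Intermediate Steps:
79*((6*(-2) + 4) + 5)**2 + 0 = 79*((-12 + 4) + 5)**2 + 0 = 79*(-8 + 5)**2 + 0 = 79*(-3)**2 + 0 = 79*9 + 0 = 711 + 0 = 711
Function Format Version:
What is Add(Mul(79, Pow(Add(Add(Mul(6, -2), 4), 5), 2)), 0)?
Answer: 711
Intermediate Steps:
Add(Mul(79, Pow(Add(Add(Mul(6, -2), 4), 5), 2)), 0) = Add(Mul(79, Pow(Add(Add(-12, 4), 5), 2)), 0) = Add(Mul(79, Pow(Add(-8, 5), 2)), 0) = Add(Mul(79, Pow(-3, 2)), 0) = Add(Mul(79, 9), 0) = Add(711, 0) = 711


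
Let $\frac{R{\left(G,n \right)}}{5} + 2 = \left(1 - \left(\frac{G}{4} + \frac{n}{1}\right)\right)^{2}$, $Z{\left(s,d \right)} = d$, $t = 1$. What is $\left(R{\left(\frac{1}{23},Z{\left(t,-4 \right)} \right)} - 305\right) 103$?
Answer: $- \frac{166113765}{8464} \approx -19626.0$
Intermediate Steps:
$R{\left(G,n \right)} = -10 + 5 \left(1 - n - \frac{G}{4}\right)^{2}$ ($R{\left(G,n \right)} = -10 + 5 \left(1 - \left(\frac{G}{4} + \frac{n}{1}\right)\right)^{2} = -10 + 5 \left(1 - \left(G \frac{1}{4} + n 1\right)\right)^{2} = -10 + 5 \left(1 - \left(\frac{G}{4} + n\right)\right)^{2} = -10 + 5 \left(1 - \left(n + \frac{G}{4}\right)\right)^{2} = -10 + 5 \left(1 - n - \frac{G}{4}\right)^{2}$)
$\left(R{\left(\frac{1}{23},Z{\left(t,-4 \right)} \right)} - 305\right) 103 = \left(\left(-10 + \frac{5 \left(-4 + \frac{1}{23} + 4 \left(-4\right)\right)^{2}}{16}\right) - 305\right) 103 = \left(\left(-10 + \frac{5 \left(-4 + \frac{1}{23} - 16\right)^{2}}{16}\right) - 305\right) 103 = \left(\left(-10 + \frac{5 \left(- \frac{459}{23}\right)^{2}}{16}\right) - 305\right) 103 = \left(\left(-10 + \frac{5}{16} \cdot \frac{210681}{529}\right) - 305\right) 103 = \left(\left(-10 + \frac{1053405}{8464}\right) - 305\right) 103 = \left(\frac{968765}{8464} - 305\right) 103 = \left(- \frac{1612755}{8464}\right) 103 = - \frac{166113765}{8464}$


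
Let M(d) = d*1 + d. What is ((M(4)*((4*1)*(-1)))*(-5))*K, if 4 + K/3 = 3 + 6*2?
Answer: 5280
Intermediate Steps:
M(d) = 2*d (M(d) = d + d = 2*d)
K = 33 (K = -12 + 3*(3 + 6*2) = -12 + 3*(3 + 12) = -12 + 3*15 = -12 + 45 = 33)
((M(4)*((4*1)*(-1)))*(-5))*K = (((2*4)*((4*1)*(-1)))*(-5))*33 = ((8*(4*(-1)))*(-5))*33 = ((8*(-4))*(-5))*33 = -32*(-5)*33 = 160*33 = 5280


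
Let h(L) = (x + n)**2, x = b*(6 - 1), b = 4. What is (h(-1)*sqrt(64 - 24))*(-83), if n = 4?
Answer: -95616*sqrt(10) ≈ -3.0236e+5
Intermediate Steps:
x = 20 (x = 4*(6 - 1) = 4*5 = 20)
h(L) = 576 (h(L) = (20 + 4)**2 = 24**2 = 576)
(h(-1)*sqrt(64 - 24))*(-83) = (576*sqrt(64 - 24))*(-83) = (576*sqrt(40))*(-83) = (576*(2*sqrt(10)))*(-83) = (1152*sqrt(10))*(-83) = -95616*sqrt(10)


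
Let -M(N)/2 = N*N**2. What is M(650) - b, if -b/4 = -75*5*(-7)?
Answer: -549239500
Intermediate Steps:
b = -10500 (b = -4*(-75*5)*(-7) = -(-1500)*(-7) = -4*2625 = -10500)
M(N) = -2*N**3 (M(N) = -2*N*N**2 = -2*N**3)
M(650) - b = -2*650**3 - 1*(-10500) = -2*274625000 + 10500 = -549250000 + 10500 = -549239500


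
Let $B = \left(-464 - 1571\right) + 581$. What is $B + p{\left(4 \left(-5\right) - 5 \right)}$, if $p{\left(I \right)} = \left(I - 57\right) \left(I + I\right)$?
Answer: $2646$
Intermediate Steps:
$B = -1454$ ($B = -2035 + 581 = -1454$)
$p{\left(I \right)} = 2 I \left(-57 + I\right)$ ($p{\left(I \right)} = \left(-57 + I\right) 2 I = 2 I \left(-57 + I\right)$)
$B + p{\left(4 \left(-5\right) - 5 \right)} = -1454 + 2 \left(4 \left(-5\right) - 5\right) \left(-57 + \left(4 \left(-5\right) - 5\right)\right) = -1454 + 2 \left(-20 - 5\right) \left(-57 - 25\right) = -1454 + 2 \left(-25\right) \left(-57 - 25\right) = -1454 + 2 \left(-25\right) \left(-82\right) = -1454 + 4100 = 2646$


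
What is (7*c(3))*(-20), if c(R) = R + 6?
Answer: -1260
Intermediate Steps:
c(R) = 6 + R
(7*c(3))*(-20) = (7*(6 + 3))*(-20) = (7*9)*(-20) = 63*(-20) = -1260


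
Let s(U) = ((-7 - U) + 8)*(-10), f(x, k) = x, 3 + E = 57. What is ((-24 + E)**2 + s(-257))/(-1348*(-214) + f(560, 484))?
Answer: -70/12043 ≈ -0.0058125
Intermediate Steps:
E = 54 (E = -3 + 57 = 54)
s(U) = -10 + 10*U (s(U) = (1 - U)*(-10) = -10 + 10*U)
((-24 + E)**2 + s(-257))/(-1348*(-214) + f(560, 484)) = ((-24 + 54)**2 + (-10 + 10*(-257)))/(-1348*(-214) + 560) = (30**2 + (-10 - 2570))/(288472 + 560) = (900 - 2580)/289032 = -1680*1/289032 = -70/12043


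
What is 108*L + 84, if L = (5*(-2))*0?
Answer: 84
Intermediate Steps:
L = 0 (L = -10*0 = 0)
108*L + 84 = 108*0 + 84 = 0 + 84 = 84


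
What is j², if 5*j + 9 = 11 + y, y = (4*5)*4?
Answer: 6724/25 ≈ 268.96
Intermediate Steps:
y = 80 (y = 20*4 = 80)
j = 82/5 (j = -9/5 + (11 + 80)/5 = -9/5 + (⅕)*91 = -9/5 + 91/5 = 82/5 ≈ 16.400)
j² = (82/5)² = 6724/25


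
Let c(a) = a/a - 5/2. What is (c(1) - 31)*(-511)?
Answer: 33215/2 ≈ 16608.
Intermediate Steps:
c(a) = -3/2 (c(a) = 1 - 5*1/2 = 1 - 5/2 = -3/2)
(c(1) - 31)*(-511) = (-3/2 - 31)*(-511) = -65/2*(-511) = 33215/2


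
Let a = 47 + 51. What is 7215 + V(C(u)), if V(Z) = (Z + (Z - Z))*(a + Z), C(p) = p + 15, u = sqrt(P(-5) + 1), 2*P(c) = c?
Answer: 17817/2 + 64*I*sqrt(6) ≈ 8908.5 + 156.77*I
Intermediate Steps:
P(c) = c/2
a = 98
u = I*sqrt(6)/2 (u = sqrt((1/2)*(-5) + 1) = sqrt(-5/2 + 1) = sqrt(-3/2) = I*sqrt(6)/2 ≈ 1.2247*I)
C(p) = 15 + p
V(Z) = Z*(98 + Z) (V(Z) = (Z + (Z - Z))*(98 + Z) = (Z + 0)*(98 + Z) = Z*(98 + Z))
7215 + V(C(u)) = 7215 + (15 + I*sqrt(6)/2)*(98 + (15 + I*sqrt(6)/2)) = 7215 + (15 + I*sqrt(6)/2)*(113 + I*sqrt(6)/2)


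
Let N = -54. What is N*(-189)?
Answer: 10206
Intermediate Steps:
N*(-189) = -54*(-189) = 10206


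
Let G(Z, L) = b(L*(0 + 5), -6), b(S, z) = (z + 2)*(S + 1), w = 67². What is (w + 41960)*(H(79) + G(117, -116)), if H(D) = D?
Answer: 111245355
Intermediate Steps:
w = 4489
b(S, z) = (1 + S)*(2 + z) (b(S, z) = (2 + z)*(1 + S) = (1 + S)*(2 + z))
G(Z, L) = -4 - 20*L (G(Z, L) = 2 - 6 + 2*(L*(0 + 5)) + (L*(0 + 5))*(-6) = 2 - 6 + 2*(L*5) + (L*5)*(-6) = 2 - 6 + 2*(5*L) + (5*L)*(-6) = 2 - 6 + 10*L - 30*L = -4 - 20*L)
(w + 41960)*(H(79) + G(117, -116)) = (4489 + 41960)*(79 + (-4 - 20*(-116))) = 46449*(79 + (-4 + 2320)) = 46449*(79 + 2316) = 46449*2395 = 111245355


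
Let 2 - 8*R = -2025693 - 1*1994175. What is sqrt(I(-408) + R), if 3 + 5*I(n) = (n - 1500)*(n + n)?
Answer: 5*sqrt(130219)/2 ≈ 902.15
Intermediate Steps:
I(n) = -3/5 + 2*n*(-1500 + n)/5 (I(n) = -3/5 + ((n - 1500)*(n + n))/5 = -3/5 + ((-1500 + n)*(2*n))/5 = -3/5 + (2*n*(-1500 + n))/5 = -3/5 + 2*n*(-1500 + n)/5)
R = 2009935/4 (R = 1/4 - (-2025693 - 1*1994175)/8 = 1/4 - (-2025693 - 1994175)/8 = 1/4 - 1/8*(-4019868) = 1/4 + 1004967/2 = 2009935/4 ≈ 5.0248e+5)
sqrt(I(-408) + R) = sqrt((-3/5 - 600*(-408) + (2/5)*(-408)**2) + 2009935/4) = sqrt((-3/5 + 244800 + (2/5)*166464) + 2009935/4) = sqrt((-3/5 + 244800 + 332928/5) + 2009935/4) = sqrt(311385 + 2009935/4) = sqrt(3255475/4) = 5*sqrt(130219)/2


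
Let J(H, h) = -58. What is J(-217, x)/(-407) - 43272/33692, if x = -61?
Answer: -3914392/3428161 ≈ -1.1418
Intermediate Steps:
J(-217, x)/(-407) - 43272/33692 = -58/(-407) - 43272/33692 = -58*(-1/407) - 43272*1/33692 = 58/407 - 10818/8423 = -3914392/3428161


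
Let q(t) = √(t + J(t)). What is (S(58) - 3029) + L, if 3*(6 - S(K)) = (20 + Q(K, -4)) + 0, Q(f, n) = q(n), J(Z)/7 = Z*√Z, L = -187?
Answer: -9650/3 - 2*√(-1 - 14*I)/3 ≈ -3218.4 + 1.8279*I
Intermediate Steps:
J(Z) = 7*Z^(3/2) (J(Z) = 7*(Z*√Z) = 7*Z^(3/2))
q(t) = √(t + 7*t^(3/2))
Q(f, n) = √(n + 7*n^(3/2))
S(K) = -⅔ - √(-4 - 56*I)/3 (S(K) = 6 - ((20 + √(-4 + 7*(-4)^(3/2))) + 0)/3 = 6 - ((20 + √(-4 + 7*(-8*I))) + 0)/3 = 6 - ((20 + √(-4 - 56*I)) + 0)/3 = 6 - (20 + √(-4 - 56*I))/3 = 6 + (-20/3 - √(-4 - 56*I)/3) = -⅔ - √(-4 - 56*I)/3)
(S(58) - 3029) + L = ((-⅔ - 2*√(-1 - 14*I)/3) - 3029) - 187 = (-9089/3 - 2*√(-1 - 14*I)/3) - 187 = -9650/3 - 2*√(-1 - 14*I)/3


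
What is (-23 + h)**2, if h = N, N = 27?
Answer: 16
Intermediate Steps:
h = 27
(-23 + h)**2 = (-23 + 27)**2 = 4**2 = 16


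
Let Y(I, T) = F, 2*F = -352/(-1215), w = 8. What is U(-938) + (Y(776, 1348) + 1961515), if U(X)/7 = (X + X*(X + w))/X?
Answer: 2375339756/1215 ≈ 1.9550e+6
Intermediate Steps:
F = 176/1215 (F = (-352/(-1215))/2 = (-352*(-1/1215))/2 = (½)*(352/1215) = 176/1215 ≈ 0.14486)
Y(I, T) = 176/1215
U(X) = 7*(X + X*(8 + X))/X (U(X) = 7*((X + X*(X + 8))/X) = 7*((X + X*(8 + X))/X) = 7*(X + X*(8 + X))/X)
U(-938) + (Y(776, 1348) + 1961515) = (63 + 7*(-938)) + (176/1215 + 1961515) = (63 - 6566) + 2383240901/1215 = -6503 + 2383240901/1215 = 2375339756/1215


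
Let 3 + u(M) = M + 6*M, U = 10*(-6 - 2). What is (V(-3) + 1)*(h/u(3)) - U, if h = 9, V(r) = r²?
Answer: 85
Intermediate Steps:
U = -80 (U = 10*(-8) = -80)
u(M) = -3 + 7*M (u(M) = -3 + (M + 6*M) = -3 + 7*M)
(V(-3) + 1)*(h/u(3)) - U = ((-3)² + 1)*(9/(-3 + 7*3)) - 1*(-80) = (9 + 1)*(9/(-3 + 21)) + 80 = 10*(9/18) + 80 = 10*(9*(1/18)) + 80 = 10*(½) + 80 = 5 + 80 = 85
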